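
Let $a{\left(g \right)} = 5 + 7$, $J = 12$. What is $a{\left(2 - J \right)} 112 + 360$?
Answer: $1704$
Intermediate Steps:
$a{\left(g \right)} = 12$
$a{\left(2 - J \right)} 112 + 360 = 12 \cdot 112 + 360 = 1344 + 360 = 1704$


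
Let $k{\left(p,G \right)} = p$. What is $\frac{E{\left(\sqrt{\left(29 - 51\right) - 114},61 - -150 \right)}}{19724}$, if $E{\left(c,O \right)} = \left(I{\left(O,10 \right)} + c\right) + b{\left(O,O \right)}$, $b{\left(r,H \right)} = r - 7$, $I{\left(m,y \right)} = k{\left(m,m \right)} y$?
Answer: $\frac{1157}{9862} + \frac{i \sqrt{34}}{9862} \approx 0.11732 + 0.00059125 i$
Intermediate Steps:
$I{\left(m,y \right)} = m y$
$b{\left(r,H \right)} = -7 + r$
$E{\left(c,O \right)} = -7 + c + 11 O$ ($E{\left(c,O \right)} = \left(O 10 + c\right) + \left(-7 + O\right) = \left(10 O + c\right) + \left(-7 + O\right) = \left(c + 10 O\right) + \left(-7 + O\right) = -7 + c + 11 O$)
$\frac{E{\left(\sqrt{\left(29 - 51\right) - 114},61 - -150 \right)}}{19724} = \frac{-7 + \sqrt{\left(29 - 51\right) - 114} + 11 \left(61 - -150\right)}{19724} = \left(-7 + \sqrt{\left(29 - 51\right) - 114} + 11 \left(61 + 150\right)\right) \frac{1}{19724} = \left(-7 + \sqrt{-22 - 114} + 11 \cdot 211\right) \frac{1}{19724} = \left(-7 + \sqrt{-136} + 2321\right) \frac{1}{19724} = \left(-7 + 2 i \sqrt{34} + 2321\right) \frac{1}{19724} = \left(2314 + 2 i \sqrt{34}\right) \frac{1}{19724} = \frac{1157}{9862} + \frac{i \sqrt{34}}{9862}$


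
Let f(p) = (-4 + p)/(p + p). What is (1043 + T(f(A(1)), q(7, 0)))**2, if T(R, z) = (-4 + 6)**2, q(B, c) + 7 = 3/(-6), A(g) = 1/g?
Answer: 1096209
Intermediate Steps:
q(B, c) = -15/2 (q(B, c) = -7 + 3/(-6) = -7 + 3*(-1/6) = -7 - 1/2 = -15/2)
f(p) = (-4 + p)/(2*p) (f(p) = (-4 + p)/((2*p)) = (-4 + p)*(1/(2*p)) = (-4 + p)/(2*p))
T(R, z) = 4 (T(R, z) = 2**2 = 4)
(1043 + T(f(A(1)), q(7, 0)))**2 = (1043 + 4)**2 = 1047**2 = 1096209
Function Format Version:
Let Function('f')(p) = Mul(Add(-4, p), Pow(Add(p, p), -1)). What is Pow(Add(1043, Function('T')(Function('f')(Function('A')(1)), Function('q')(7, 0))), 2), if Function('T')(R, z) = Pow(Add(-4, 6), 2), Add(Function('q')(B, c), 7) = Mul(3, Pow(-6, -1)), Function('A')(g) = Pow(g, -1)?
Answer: 1096209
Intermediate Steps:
Function('q')(B, c) = Rational(-15, 2) (Function('q')(B, c) = Add(-7, Mul(3, Pow(-6, -1))) = Add(-7, Mul(3, Rational(-1, 6))) = Add(-7, Rational(-1, 2)) = Rational(-15, 2))
Function('f')(p) = Mul(Rational(1, 2), Pow(p, -1), Add(-4, p)) (Function('f')(p) = Mul(Add(-4, p), Pow(Mul(2, p), -1)) = Mul(Add(-4, p), Mul(Rational(1, 2), Pow(p, -1))) = Mul(Rational(1, 2), Pow(p, -1), Add(-4, p)))
Function('T')(R, z) = 4 (Function('T')(R, z) = Pow(2, 2) = 4)
Pow(Add(1043, Function('T')(Function('f')(Function('A')(1)), Function('q')(7, 0))), 2) = Pow(Add(1043, 4), 2) = Pow(1047, 2) = 1096209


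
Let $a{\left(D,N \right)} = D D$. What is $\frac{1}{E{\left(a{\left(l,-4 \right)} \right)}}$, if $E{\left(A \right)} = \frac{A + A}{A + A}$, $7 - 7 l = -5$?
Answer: $1$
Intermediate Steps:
$l = \frac{12}{7}$ ($l = 1 - - \frac{5}{7} = 1 + \frac{5}{7} = \frac{12}{7} \approx 1.7143$)
$a{\left(D,N \right)} = D^{2}$
$E{\left(A \right)} = 1$ ($E{\left(A \right)} = \frac{2 A}{2 A} = 2 A \frac{1}{2 A} = 1$)
$\frac{1}{E{\left(a{\left(l,-4 \right)} \right)}} = 1^{-1} = 1$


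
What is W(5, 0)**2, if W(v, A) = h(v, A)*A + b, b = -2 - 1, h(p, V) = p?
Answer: 9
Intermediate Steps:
b = -3
W(v, A) = -3 + A*v (W(v, A) = v*A - 3 = A*v - 3 = -3 + A*v)
W(5, 0)**2 = (-3 + 0*5)**2 = (-3 + 0)**2 = (-3)**2 = 9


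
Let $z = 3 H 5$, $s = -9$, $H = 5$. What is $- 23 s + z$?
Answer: $282$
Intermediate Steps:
$z = 75$ ($z = 3 \cdot 5 \cdot 5 = 15 \cdot 5 = 75$)
$- 23 s + z = \left(-23\right) \left(-9\right) + 75 = 207 + 75 = 282$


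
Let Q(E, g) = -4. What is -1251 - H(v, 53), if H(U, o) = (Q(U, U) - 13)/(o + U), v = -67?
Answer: -17531/14 ≈ -1252.2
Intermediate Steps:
H(U, o) = -17/(U + o) (H(U, o) = (-4 - 13)/(o + U) = -17/(U + o))
-1251 - H(v, 53) = -1251 - (-17)/(-67 + 53) = -1251 - (-17)/(-14) = -1251 - (-17)*(-1)/14 = -1251 - 1*17/14 = -1251 - 17/14 = -17531/14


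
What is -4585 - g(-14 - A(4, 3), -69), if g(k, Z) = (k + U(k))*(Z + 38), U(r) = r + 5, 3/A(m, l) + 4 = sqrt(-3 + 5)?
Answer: -36714/7 + 93*sqrt(2)/7 ≈ -5226.1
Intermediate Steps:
A(m, l) = 3/(-4 + sqrt(2)) (A(m, l) = 3/(-4 + sqrt(-3 + 5)) = 3/(-4 + sqrt(2)))
U(r) = 5 + r
g(k, Z) = (5 + 2*k)*(38 + Z) (g(k, Z) = (k + (5 + k))*(Z + 38) = (5 + 2*k)*(38 + Z))
-4585 - g(-14 - A(4, 3), -69) = -4585 - (190 + 76*(-14 - (-6/7 - 3*sqrt(2)/14)) - 69*(-14 - (-6/7 - 3*sqrt(2)/14)) - 69*(5 + (-14 - (-6/7 - 3*sqrt(2)/14)))) = -4585 - (190 + 76*(-14 + (6/7 + 3*sqrt(2)/14)) - 69*(-14 + (6/7 + 3*sqrt(2)/14)) - 69*(5 + (-14 + (6/7 + 3*sqrt(2)/14)))) = -4585 - (190 + 76*(-92/7 + 3*sqrt(2)/14) - 69*(-92/7 + 3*sqrt(2)/14) - 69*(5 + (-92/7 + 3*sqrt(2)/14))) = -4585 - (190 + (-6992/7 + 114*sqrt(2)/7) + (6348/7 - 207*sqrt(2)/14) - 69*(-57/7 + 3*sqrt(2)/14)) = -4585 - (190 + (-6992/7 + 114*sqrt(2)/7) + (6348/7 - 207*sqrt(2)/14) + (3933/7 - 207*sqrt(2)/14)) = -4585 - (4619/7 - 93*sqrt(2)/7) = -4585 + (-4619/7 + 93*sqrt(2)/7) = -36714/7 + 93*sqrt(2)/7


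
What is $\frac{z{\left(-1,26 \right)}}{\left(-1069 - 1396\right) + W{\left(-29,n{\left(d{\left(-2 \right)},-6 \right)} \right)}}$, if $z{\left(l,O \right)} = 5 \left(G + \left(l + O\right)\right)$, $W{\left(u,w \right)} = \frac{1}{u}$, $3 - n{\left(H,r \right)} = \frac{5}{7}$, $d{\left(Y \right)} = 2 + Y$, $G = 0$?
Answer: $- \frac{3625}{71486} \approx -0.050709$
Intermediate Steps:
$n{\left(H,r \right)} = \frac{16}{7}$ ($n{\left(H,r \right)} = 3 - \frac{5}{7} = \frac{16}{7}$)
$z{\left(l,O \right)} = 5 O + 5 l$ ($z{\left(l,O \right)} = 5 \left(0 + \left(l + O\right)\right) = 5 \left(0 + \left(O + l\right)\right) = 5 \left(O + l\right) = 5 O + 5 l$)
$\frac{z{\left(-1,26 \right)}}{\left(-1069 - 1396\right) + W{\left(-29,n{\left(d{\left(-2 \right)},-6 \right)} \right)}} = \frac{5 \cdot 26 + 5 \left(-1\right)}{\left(-1069 - 1396\right) + \frac{1}{-29}} = \frac{130 - 5}{-2465 - \frac{1}{29}} = \frac{125}{- \frac{71486}{29}} = 125 \left(- \frac{29}{71486}\right) = - \frac{3625}{71486}$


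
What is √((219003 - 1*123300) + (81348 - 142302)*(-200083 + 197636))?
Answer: 3*√16583349 ≈ 12217.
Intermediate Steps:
√((219003 - 1*123300) + (81348 - 142302)*(-200083 + 197636)) = √((219003 - 123300) - 60954*(-2447)) = √(95703 + 149154438) = √149250141 = 3*√16583349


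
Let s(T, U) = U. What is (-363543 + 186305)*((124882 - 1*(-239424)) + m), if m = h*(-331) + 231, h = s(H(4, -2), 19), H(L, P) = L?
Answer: -63495159024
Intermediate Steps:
h = 19
m = -6058 (m = 19*(-331) + 231 = -6289 + 231 = -6058)
(-363543 + 186305)*((124882 - 1*(-239424)) + m) = (-363543 + 186305)*((124882 - 1*(-239424)) - 6058) = -177238*((124882 + 239424) - 6058) = -177238*(364306 - 6058) = -177238*358248 = -63495159024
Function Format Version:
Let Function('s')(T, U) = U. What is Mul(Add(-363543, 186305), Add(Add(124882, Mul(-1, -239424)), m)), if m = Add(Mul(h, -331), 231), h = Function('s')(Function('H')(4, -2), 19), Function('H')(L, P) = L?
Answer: -63495159024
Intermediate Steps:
h = 19
m = -6058 (m = Add(Mul(19, -331), 231) = Add(-6289, 231) = -6058)
Mul(Add(-363543, 186305), Add(Add(124882, Mul(-1, -239424)), m)) = Mul(Add(-363543, 186305), Add(Add(124882, Mul(-1, -239424)), -6058)) = Mul(-177238, Add(Add(124882, 239424), -6058)) = Mul(-177238, Add(364306, -6058)) = Mul(-177238, 358248) = -63495159024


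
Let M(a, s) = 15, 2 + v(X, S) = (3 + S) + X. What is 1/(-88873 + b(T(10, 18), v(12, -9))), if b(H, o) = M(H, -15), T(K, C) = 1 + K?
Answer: -1/88858 ≈ -1.1254e-5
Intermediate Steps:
v(X, S) = 1 + S + X (v(X, S) = -2 + ((3 + S) + X) = -2 + (3 + S + X) = 1 + S + X)
b(H, o) = 15
1/(-88873 + b(T(10, 18), v(12, -9))) = 1/(-88873 + 15) = 1/(-88858) = -1/88858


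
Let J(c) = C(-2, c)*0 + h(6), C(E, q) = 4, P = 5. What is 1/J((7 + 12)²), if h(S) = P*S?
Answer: 1/30 ≈ 0.033333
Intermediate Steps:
h(S) = 5*S
J(c) = 30 (J(c) = 4*0 + 5*6 = 0 + 30 = 30)
1/J((7 + 12)²) = 1/30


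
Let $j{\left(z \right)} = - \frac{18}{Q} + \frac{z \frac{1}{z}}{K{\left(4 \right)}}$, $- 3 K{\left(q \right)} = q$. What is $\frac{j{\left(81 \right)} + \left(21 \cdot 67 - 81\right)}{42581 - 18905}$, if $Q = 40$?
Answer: $\frac{552}{9865} \approx 0.055955$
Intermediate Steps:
$K{\left(q \right)} = - \frac{q}{3}$
$j{\left(z \right)} = - \frac{6}{5}$ ($j{\left(z \right)} = - \frac{18}{40} + \frac{z \frac{1}{z}}{\left(- \frac{1}{3}\right) 4} = \left(-18\right) \frac{1}{40} + 1 \frac{1}{- \frac{4}{3}} = - \frac{9}{20} + 1 \left(- \frac{3}{4}\right) = - \frac{9}{20} - \frac{3}{4} = - \frac{6}{5}$)
$\frac{j{\left(81 \right)} + \left(21 \cdot 67 - 81\right)}{42581 - 18905} = \frac{- \frac{6}{5} + \left(21 \cdot 67 - 81\right)}{42581 - 18905} = \frac{- \frac{6}{5} + \left(1407 - 81\right)}{23676} = \left(- \frac{6}{5} + 1326\right) \frac{1}{23676} = \frac{6624}{5} \cdot \frac{1}{23676} = \frac{552}{9865}$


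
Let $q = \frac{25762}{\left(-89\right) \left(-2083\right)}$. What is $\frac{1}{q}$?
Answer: $\frac{185387}{25762} \approx 7.1961$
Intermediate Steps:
$q = \frac{25762}{185387} \approx 0.13896$
$\frac{1}{q} = \frac{1}{\frac{25762}{185387}} = \frac{185387}{25762}$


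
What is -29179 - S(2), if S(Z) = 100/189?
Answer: -5514931/189 ≈ -29180.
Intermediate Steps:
S(Z) = 100/189 (S(Z) = 100*(1/189) = 100/189)
-29179 - S(2) = -29179 - 1*100/189 = -29179 - 100/189 = -5514931/189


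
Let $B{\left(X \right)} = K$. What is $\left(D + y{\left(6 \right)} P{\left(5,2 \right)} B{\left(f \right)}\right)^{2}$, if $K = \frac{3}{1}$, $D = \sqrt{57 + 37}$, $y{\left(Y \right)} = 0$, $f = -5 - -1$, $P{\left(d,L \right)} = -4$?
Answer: $94$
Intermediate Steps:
$f = -4$ ($f = -5 + 1 = -4$)
$D = \sqrt{94} \approx 9.6954$
$K = 3$ ($K = 3 \cdot 1 = 3$)
$B{\left(X \right)} = 3$
$\left(D + y{\left(6 \right)} P{\left(5,2 \right)} B{\left(f \right)}\right)^{2} = \left(\sqrt{94} + 0 \left(-4\right) 3\right)^{2} = \left(\sqrt{94} + 0 \cdot 3\right)^{2} = \left(\sqrt{94} + 0\right)^{2} = \left(\sqrt{94}\right)^{2} = 94$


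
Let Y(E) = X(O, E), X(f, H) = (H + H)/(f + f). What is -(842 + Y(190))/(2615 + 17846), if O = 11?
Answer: -9452/225071 ≈ -0.041996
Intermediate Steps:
X(f, H) = H/f (X(f, H) = (2*H)/((2*f)) = (2*H)*(1/(2*f)) = H/f)
Y(E) = E/11
-(842 + Y(190))/(2615 + 17846) = -(842 + (1/11)*190)/(2615 + 17846) = -(842 + 190/11)/20461 = -9452/(11*20461) = -1*9452/225071 = -9452/225071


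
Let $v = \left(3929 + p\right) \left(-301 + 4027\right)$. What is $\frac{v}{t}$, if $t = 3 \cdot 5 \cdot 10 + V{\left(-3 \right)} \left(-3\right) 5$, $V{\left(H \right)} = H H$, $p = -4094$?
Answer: $-40986$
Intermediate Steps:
$V{\left(H \right)} = H^{2}$
$v = -614790$ ($v = \left(3929 - 4094\right) \left(-301 + 4027\right) = \left(-165\right) 3726 = -614790$)
$t = 15$ ($t = 3 \cdot 5 \cdot 10 + \left(-3\right)^{2} \left(-3\right) 5 = 15 \cdot 10 + 9 \left(-3\right) 5 = 150 - 135 = 15$)
$\frac{v}{t} = - \frac{614790}{15} = \left(-614790\right) \frac{1}{15} = -40986$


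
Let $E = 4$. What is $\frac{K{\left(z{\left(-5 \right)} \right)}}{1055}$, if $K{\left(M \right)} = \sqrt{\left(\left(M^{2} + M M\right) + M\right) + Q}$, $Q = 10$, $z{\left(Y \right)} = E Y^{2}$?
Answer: $\frac{\sqrt{20110}}{1055} \approx 0.13442$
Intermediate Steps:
$z{\left(Y \right)} = 4 Y^{2}$
$K{\left(M \right)} = \sqrt{10 + M + 2 M^{2}}$ ($K{\left(M \right)} = \sqrt{\left(\left(M^{2} + M M\right) + M\right) + 10} = \sqrt{\left(\left(M^{2} + M^{2}\right) + M\right) + 10} = \sqrt{\left(2 M^{2} + M\right) + 10} = \sqrt{\left(M + 2 M^{2}\right) + 10} = \sqrt{10 + M + 2 M^{2}}$)
$\frac{K{\left(z{\left(-5 \right)} \right)}}{1055} = \frac{\sqrt{10 + 4 \left(-5\right)^{2} + 2 \left(4 \left(-5\right)^{2}\right)^{2}}}{1055} = \frac{\sqrt{10 + 4 \cdot 25 + 2 \left(4 \cdot 25\right)^{2}}}{1055} = \frac{\sqrt{10 + 100 + 2 \cdot 100^{2}}}{1055} = \frac{\sqrt{10 + 100 + 2 \cdot 10000}}{1055} = \frac{\sqrt{10 + 100 + 20000}}{1055} = \frac{\sqrt{20110}}{1055}$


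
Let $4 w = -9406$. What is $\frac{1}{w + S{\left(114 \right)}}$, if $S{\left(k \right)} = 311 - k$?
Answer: $- \frac{2}{4309} \approx -0.00046414$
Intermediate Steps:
$w = - \frac{4703}{2}$ ($w = \frac{1}{4} \left(-9406\right) = - \frac{4703}{2} \approx -2351.5$)
$\frac{1}{w + S{\left(114 \right)}} = \frac{1}{- \frac{4703}{2} + \left(311 - 114\right)} = \frac{1}{- \frac{4703}{2} + 197} = \frac{1}{- \frac{4309}{2}} = - \frac{2}{4309}$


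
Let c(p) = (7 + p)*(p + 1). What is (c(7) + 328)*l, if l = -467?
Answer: -205480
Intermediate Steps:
c(p) = (1 + p)*(7 + p) (c(p) = (7 + p)*(1 + p) = (1 + p)*(7 + p))
(c(7) + 328)*l = ((7 + 7² + 8*7) + 328)*(-467) = ((7 + 49 + 56) + 328)*(-467) = (112 + 328)*(-467) = 440*(-467) = -205480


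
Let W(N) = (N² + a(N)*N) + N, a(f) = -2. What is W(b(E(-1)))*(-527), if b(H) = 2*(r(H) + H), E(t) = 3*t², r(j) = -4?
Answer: -3162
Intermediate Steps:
b(H) = -8 + 2*H (b(H) = 2*(-4 + H) = -8 + 2*H)
W(N) = N² - N (W(N) = (N² - 2*N) + N = N² - N)
W(b(E(-1)))*(-527) = ((-8 + 2*(3*(-1)²))*(-1 + (-8 + 2*(3*(-1)²))))*(-527) = ((-8 + 2*(3*1))*(-1 + (-8 + 2*(3*1))))*(-527) = ((-8 + 2*3)*(-1 + (-8 + 2*3)))*(-527) = ((-8 + 6)*(-1 + (-8 + 6)))*(-527) = -2*(-1 - 2)*(-527) = -2*(-3)*(-527) = 6*(-527) = -3162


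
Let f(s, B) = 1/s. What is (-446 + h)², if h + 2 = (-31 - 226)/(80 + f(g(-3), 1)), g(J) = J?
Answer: 11630112649/57121 ≈ 2.0360e+5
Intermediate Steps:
h = -1249/239 (h = -2 + (-31 - 226)/(80 + 1/(-3)) = -2 - 257/(80 - ⅓) = -2 - 257/239/3 = -2 - 257*3/239 = -2 - 771/239 = -1249/239 ≈ -5.2259)
(-446 + h)² = (-446 - 1249/239)² = (-107843/239)² = 11630112649/57121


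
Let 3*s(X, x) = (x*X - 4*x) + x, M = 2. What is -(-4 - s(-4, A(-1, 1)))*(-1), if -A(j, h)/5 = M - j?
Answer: -39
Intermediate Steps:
A(j, h) = -10 + 5*j (A(j, h) = -5*(2 - j) = -10 + 5*j)
s(X, x) = -x + X*x/3 (s(X, x) = ((x*X - 4*x) + x)/3 = ((X*x - 4*x) + x)/3 = ((-4*x + X*x) + x)/3 = (-3*x + X*x)/3 = -x + X*x/3)
-(-4 - s(-4, A(-1, 1)))*(-1) = -(-4 - (-10 + 5*(-1))*(-3 - 4)/3)*(-1) = -(-4 - (-10 - 5)*(-7)/3)*(-1) = -(-4 - (-15)*(-7)/3)*(-1) = -(-4 - 1*35)*(-1) = -(-4 - 35)*(-1) = -1*(-39)*(-1) = 39*(-1) = -39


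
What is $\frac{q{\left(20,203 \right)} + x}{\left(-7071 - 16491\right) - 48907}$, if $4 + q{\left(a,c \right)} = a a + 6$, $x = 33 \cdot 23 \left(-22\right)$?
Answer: $\frac{16296}{72469} \approx 0.22487$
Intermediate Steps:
$x = -16698$ ($x = 759 \left(-22\right) = -16698$)
$q{\left(a,c \right)} = 2 + a^{2}$ ($q{\left(a,c \right)} = -4 + \left(a a + 6\right) = -4 + \left(a^{2} + 6\right) = -4 + \left(6 + a^{2}\right) = 2 + a^{2}$)
$\frac{q{\left(20,203 \right)} + x}{\left(-7071 - 16491\right) - 48907} = \frac{\left(2 + 20^{2}\right) - 16698}{\left(-7071 - 16491\right) - 48907} = \frac{\left(2 + 400\right) - 16698}{-23562 - 48907} = \frac{402 - 16698}{-72469} = \left(-16296\right) \left(- \frac{1}{72469}\right) = \frac{16296}{72469}$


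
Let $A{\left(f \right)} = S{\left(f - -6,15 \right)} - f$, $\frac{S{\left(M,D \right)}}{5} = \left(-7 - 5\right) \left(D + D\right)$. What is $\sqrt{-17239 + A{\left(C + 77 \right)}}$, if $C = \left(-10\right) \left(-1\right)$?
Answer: $i \sqrt{19126} \approx 138.3 i$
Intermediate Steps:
$S{\left(M,D \right)} = - 120 D$ ($S{\left(M,D \right)} = 5 \left(-7 - 5\right) \left(D + D\right) = 5 \left(- 12 \cdot 2 D\right) = 5 \left(- 24 D\right) = - 120 D$)
$C = 10$
$A{\left(f \right)} = -1800 - f$ ($A{\left(f \right)} = \left(-120\right) 15 - f = -1800 - f$)
$\sqrt{-17239 + A{\left(C + 77 \right)}} = \sqrt{-17239 - 1887} = \sqrt{-19126} = i \sqrt{19126}$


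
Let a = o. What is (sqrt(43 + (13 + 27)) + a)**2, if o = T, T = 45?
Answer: (45 + sqrt(83))**2 ≈ 2927.9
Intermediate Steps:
o = 45
a = 45
(sqrt(43 + (13 + 27)) + a)**2 = (sqrt(43 + (13 + 27)) + 45)**2 = (sqrt(43 + 40) + 45)**2 = (sqrt(83) + 45)**2 = (45 + sqrt(83))**2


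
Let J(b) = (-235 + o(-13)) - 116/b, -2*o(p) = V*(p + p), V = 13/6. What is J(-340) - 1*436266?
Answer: -222600971/510 ≈ -4.3647e+5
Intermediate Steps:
V = 13/6 (V = 13*(⅙) = 13/6 ≈ 2.1667)
o(p) = -13*p/6 (o(p) = -13*(p + p)/12 = -13*2*p/12 = -13*p/6)
J(b) = -1241/6 - 116/b (J(b) = (-235 - 13/6*(-13)) - 116/b = (-235 + 169/6) - 116/b = -1241/6 - 116/b)
J(-340) - 1*436266 = (-1241/6 - 116/(-340)) - 1*436266 = (-1241/6 - 116*(-1/340)) - 436266 = (-1241/6 + 29/85) - 436266 = -105311/510 - 436266 = -222600971/510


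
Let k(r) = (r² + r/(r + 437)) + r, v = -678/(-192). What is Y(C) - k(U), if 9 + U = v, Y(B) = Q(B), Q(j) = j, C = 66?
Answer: 587876431/14140416 ≈ 41.574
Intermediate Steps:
Y(B) = B
v = 113/32 (v = -678*(-1/192) = 113/32 ≈ 3.5313)
U = -175/32 (U = -9 + 113/32 = -175/32 ≈ -5.4688)
k(r) = r + r² + r/(437 + r) (k(r) = (r² + r/(437 + r)) + r = r + r² + r/(437 + r))
Y(C) - k(U) = 66 - (-175)*(438 + (-175/32)² + 438*(-175/32))/(32*(437 - 175/32)) = 66 - (-175)*(438 + 30625/1024 - 38325/16)/(32*13809/32) = 66 - (-175)*32*(-1973663)/(32*13809*1024) = 66 - 1*345391025/14140416 = 66 - 345391025/14140416 = 587876431/14140416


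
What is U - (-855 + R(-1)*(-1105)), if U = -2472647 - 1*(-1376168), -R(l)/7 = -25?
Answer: -902249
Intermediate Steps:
R(l) = 175 (R(l) = -7*(-25) = 175)
U = -1096479 (U = -2472647 + 1376168 = -1096479)
U - (-855 + R(-1)*(-1105)) = -1096479 - (-855 + 175*(-1105)) = -1096479 - (-855 - 193375) = -1096479 - 1*(-194230) = -1096479 + 194230 = -902249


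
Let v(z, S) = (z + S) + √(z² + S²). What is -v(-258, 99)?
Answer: 159 - 3*√8485 ≈ -117.34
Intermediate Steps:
v(z, S) = S + z + √(S² + z²) (v(z, S) = (S + z) + √(S² + z²) = S + z + √(S² + z²))
-v(-258, 99) = -(99 - 258 + √(99² + (-258)²)) = -(99 - 258 + √(9801 + 66564)) = -(99 - 258 + √76365) = -(99 - 258 + 3*√8485) = -(-159 + 3*√8485) = 159 - 3*√8485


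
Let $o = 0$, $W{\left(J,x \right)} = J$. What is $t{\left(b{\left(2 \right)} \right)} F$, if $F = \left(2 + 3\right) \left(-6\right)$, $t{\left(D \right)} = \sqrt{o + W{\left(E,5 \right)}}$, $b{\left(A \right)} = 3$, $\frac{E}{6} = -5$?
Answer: $- 30 i \sqrt{30} \approx - 164.32 i$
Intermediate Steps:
$E = -30$ ($E = 6 \left(-5\right) = -30$)
$t{\left(D \right)} = i \sqrt{30}$ ($t{\left(D \right)} = \sqrt{0 - 30} = \sqrt{-30} = i \sqrt{30}$)
$F = -30$ ($F = 5 \left(-6\right) = -30$)
$t{\left(b{\left(2 \right)} \right)} F = i \sqrt{30} \left(-30\right) = - 30 i \sqrt{30}$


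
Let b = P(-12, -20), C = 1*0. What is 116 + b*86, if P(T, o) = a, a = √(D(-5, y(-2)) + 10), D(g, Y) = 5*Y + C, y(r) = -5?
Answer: 116 + 86*I*√15 ≈ 116.0 + 333.08*I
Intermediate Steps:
C = 0
D(g, Y) = 5*Y (D(g, Y) = 5*Y + 0 = 5*Y)
a = I*√15 (a = √(5*(-5) + 10) = √(-25 + 10) = √(-15) = I*√15 ≈ 3.873*I)
P(T, o) = I*√15
b = I*√15 ≈ 3.873*I
116 + b*86 = 116 + (I*√15)*86 = 116 + 86*I*√15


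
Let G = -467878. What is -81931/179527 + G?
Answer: -83996815637/179527 ≈ -4.6788e+5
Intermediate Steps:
-81931/179527 + G = -81931/179527 - 467878 = -83996815637/179527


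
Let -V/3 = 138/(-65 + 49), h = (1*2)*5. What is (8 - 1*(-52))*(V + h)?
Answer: 4305/2 ≈ 2152.5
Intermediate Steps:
h = 10 (h = 2*5 = 10)
V = 207/8 (V = -414/(-65 + 49) = -414/(-16) = -414*(-1)/16 = -3*(-69/8) = 207/8 ≈ 25.875)
(8 - 1*(-52))*(V + h) = (8 - 1*(-52))*(207/8 + 10) = (8 + 52)*(287/8) = 60*(287/8) = 4305/2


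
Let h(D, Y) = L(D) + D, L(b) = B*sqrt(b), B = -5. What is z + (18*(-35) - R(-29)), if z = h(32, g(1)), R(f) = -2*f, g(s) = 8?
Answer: -656 - 20*sqrt(2) ≈ -684.28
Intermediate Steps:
L(b) = -5*sqrt(b)
h(D, Y) = D - 5*sqrt(D) (h(D, Y) = -5*sqrt(D) + D = D - 5*sqrt(D))
z = 32 - 20*sqrt(2) ≈ 3.7157
z + (18*(-35) - R(-29)) = (32 - 20*sqrt(2)) + (18*(-35) - (-2)*(-29)) = (32 - 20*sqrt(2)) + (-630 - 1*58) = (32 - 20*sqrt(2)) + (-630 - 58) = (32 - 20*sqrt(2)) - 688 = -656 - 20*sqrt(2)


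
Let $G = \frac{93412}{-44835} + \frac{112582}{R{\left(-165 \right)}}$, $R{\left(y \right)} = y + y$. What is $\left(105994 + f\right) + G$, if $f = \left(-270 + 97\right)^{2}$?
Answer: $\frac{66865903424}{493185} \approx 1.3558 \cdot 10^{5}$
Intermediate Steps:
$R{\left(y \right)} = 2 y$
$f = 29929$ ($f = \left(-173\right)^{2} = 29929$)
$G = - \frac{169281331}{493185}$ ($G = \frac{93412}{-44835} + \frac{112582}{2 \left(-165\right)} = 93412 \left(- \frac{1}{44835}\right) + \frac{112582}{-330} = - \frac{93412}{44835} + 112582 \left(- \frac{1}{330}\right) = - \frac{93412}{44835} - \frac{56291}{165} = - \frac{169281331}{493185} \approx -343.24$)
$\left(105994 + f\right) + G = \left(105994 + 29929\right) - \frac{169281331}{493185} = 135923 - \frac{169281331}{493185} = \frac{66865903424}{493185}$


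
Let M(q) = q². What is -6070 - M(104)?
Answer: -16886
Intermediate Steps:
-6070 - M(104) = -6070 - 1*104² = -6070 - 1*10816 = -6070 - 10816 = -16886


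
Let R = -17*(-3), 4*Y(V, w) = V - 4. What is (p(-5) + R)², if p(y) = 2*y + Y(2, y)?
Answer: 6561/4 ≈ 1640.3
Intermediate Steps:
Y(V, w) = -1 + V/4 (Y(V, w) = (V - 4)/4 = (-4 + V)/4 = -1 + V/4)
R = 51
p(y) = -½ + 2*y (p(y) = 2*y + (-1 + (¼)*2) = 2*y + (-1 + ½) = 2*y - ½ = -½ + 2*y)
(p(-5) + R)² = ((-½ + 2*(-5)) + 51)² = ((-½ - 10) + 51)² = (-21/2 + 51)² = (81/2)² = 6561/4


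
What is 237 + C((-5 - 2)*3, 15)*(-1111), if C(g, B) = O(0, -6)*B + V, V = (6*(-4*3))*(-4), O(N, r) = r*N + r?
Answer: -219741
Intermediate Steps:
O(N, r) = r + N*r (O(N, r) = N*r + r = r + N*r)
V = 288 (V = (6*(-12))*(-4) = -72*(-4) = 288)
C(g, B) = 288 - 6*B (C(g, B) = (-6*(1 + 0))*B + 288 = (-6*1)*B + 288 = -6*B + 288 = 288 - 6*B)
237 + C((-5 - 2)*3, 15)*(-1111) = 237 + (288 - 6*15)*(-1111) = 237 + (288 - 90)*(-1111) = 237 + 198*(-1111) = 237 - 219978 = -219741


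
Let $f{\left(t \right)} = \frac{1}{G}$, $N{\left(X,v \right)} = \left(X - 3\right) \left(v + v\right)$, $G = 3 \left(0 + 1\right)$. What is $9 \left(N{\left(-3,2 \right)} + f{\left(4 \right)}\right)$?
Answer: $-213$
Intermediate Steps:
$G = 3$ ($G = 3 \cdot 1 = 3$)
$N{\left(X,v \right)} = 2 v \left(-3 + X\right)$ ($N{\left(X,v \right)} = \left(-3 + X\right) 2 v = 2 v \left(-3 + X\right)$)
$f{\left(t \right)} = \frac{1}{3}$
$9 \left(N{\left(-3,2 \right)} + f{\left(4 \right)}\right) = 9 \left(2 \cdot 2 \left(-3 - 3\right) + \frac{1}{3}\right) = 9 \left(2 \cdot 2 \left(-6\right) + \frac{1}{3}\right) = 9 \left(-24 + \frac{1}{3}\right) = 9 \left(- \frac{71}{3}\right) = -213$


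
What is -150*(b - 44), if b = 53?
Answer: -1350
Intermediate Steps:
-150*(b - 44) = -150*(53 - 44) = -150*9 = -1350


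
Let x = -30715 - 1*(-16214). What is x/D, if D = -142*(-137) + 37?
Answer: -14501/19491 ≈ -0.74398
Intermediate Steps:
D = 19491 (D = 19454 + 37 = 19491)
x = -14501 (x = -30715 + 16214 = -14501)
x/D = -14501/19491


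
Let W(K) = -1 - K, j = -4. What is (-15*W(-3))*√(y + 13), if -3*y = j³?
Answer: -10*√309 ≈ -175.78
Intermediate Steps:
y = 64/3 (y = -⅓*(-4)³ = -⅓*(-64) = 64/3 ≈ 21.333)
(-15*W(-3))*√(y + 13) = (-15*(-1 - 1*(-3)))*√(64/3 + 13) = (-15*(-1 + 3))*√(103/3) = (-15*2)*(√309/3) = -10*√309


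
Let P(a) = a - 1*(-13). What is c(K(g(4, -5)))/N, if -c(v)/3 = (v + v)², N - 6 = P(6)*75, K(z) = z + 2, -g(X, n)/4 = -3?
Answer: -784/477 ≈ -1.6436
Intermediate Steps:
P(a) = 13 + a (P(a) = a + 13 = 13 + a)
g(X, n) = 12 (g(X, n) = -4*(-3) = 12)
K(z) = 2 + z
N = 1431 (N = 6 + (13 + 6)*75 = 6 + 19*75 = 6 + 1425 = 1431)
c(v) = -12*v² (c(v) = -3*(v + v)² = -3*4*v² = -12*v²)
c(K(g(4, -5)))/N = -12*(2 + 12)²/1431 = -12*14²*(1/1431) = -12*196*(1/1431) = -2352*1/1431 = -784/477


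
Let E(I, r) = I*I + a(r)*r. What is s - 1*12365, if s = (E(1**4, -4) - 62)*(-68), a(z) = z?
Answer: -9305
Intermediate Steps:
E(I, r) = I**2 + r**2 (E(I, r) = I*I + r*r = I**2 + r**2)
s = 3060 (s = (((1**4)**2 + (-4)**2) - 62)*(-68) = ((1**2 + 16) - 62)*(-68) = ((1 + 16) - 62)*(-68) = (17 - 62)*(-68) = -45*(-68) = 3060)
s - 1*12365 = 3060 - 1*12365 = 3060 - 12365 = -9305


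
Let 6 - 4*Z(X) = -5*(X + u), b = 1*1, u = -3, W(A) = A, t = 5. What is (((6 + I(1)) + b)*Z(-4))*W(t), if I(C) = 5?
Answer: -435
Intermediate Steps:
b = 1
Z(X) = -9/4 + 5*X/4 (Z(X) = 3/2 - (-5)*(X - 3)/4 = 3/2 - (-5)*(-3 + X)/4 = 3/2 - (15 - 5*X)/4 = 3/2 + (-15/4 + 5*X/4) = -9/4 + 5*X/4)
(((6 + I(1)) + b)*Z(-4))*W(t) = (((6 + 5) + 1)*(-9/4 + (5/4)*(-4)))*5 = ((11 + 1)*(-9/4 - 5))*5 = (12*(-29/4))*5 = -87*5 = -435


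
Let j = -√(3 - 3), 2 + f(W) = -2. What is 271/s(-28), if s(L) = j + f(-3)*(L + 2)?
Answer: 271/104 ≈ 2.6058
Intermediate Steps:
f(W) = -4 (f(W) = -2 - 2 = -4)
j = 0 (j = -√0 = -1*0 = 0)
s(L) = -8 - 4*L (s(L) = 0 - 4*(L + 2) = 0 - 4*(2 + L) = 0 + (-8 - 4*L) = -8 - 4*L)
271/s(-28) = 271/(-8 - 4*(-28)) = 271/(-8 + 112) = 271/104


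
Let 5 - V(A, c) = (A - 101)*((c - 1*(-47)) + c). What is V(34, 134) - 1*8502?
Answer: 12608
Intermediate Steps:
V(A, c) = 5 - (-101 + A)*(47 + 2*c) (V(A, c) = 5 - (A - 101)*((c - 1*(-47)) + c) = 5 - (-101 + A)*((c + 47) + c) = 5 - (-101 + A)*((47 + c) + c) = 5 - (-101 + A)*(47 + 2*c))
V(34, 134) - 1*8502 = (4752 - 47*34 + 202*134 - 2*34*134) - 1*8502 = (4752 - 1598 + 27068 - 9112) - 8502 = 21110 - 8502 = 12608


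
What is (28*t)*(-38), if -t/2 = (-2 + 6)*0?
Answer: 0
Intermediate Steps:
t = 0 (t = -2*(-2 + 6)*0 = -8*0 = -2*0 = 0)
(28*t)*(-38) = (28*0)*(-38) = 0*(-38) = 0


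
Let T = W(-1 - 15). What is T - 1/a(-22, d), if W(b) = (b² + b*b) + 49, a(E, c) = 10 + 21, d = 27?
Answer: 17390/31 ≈ 560.97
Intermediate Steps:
a(E, c) = 31
W(b) = 49 + 2*b² (W(b) = (b² + b²) + 49 = 2*b² + 49 = 49 + 2*b²)
T = 561 (T = 49 + 2*(-1 - 15)² = 49 + 2*(-16)² = 49 + 2*256 = 49 + 512 = 561)
T - 1/a(-22, d) = 561 - 1/31 = 17390/31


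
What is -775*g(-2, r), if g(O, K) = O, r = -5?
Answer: 1550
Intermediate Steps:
-775*g(-2, r) = -775*(-2) = -25*(-62) = 1550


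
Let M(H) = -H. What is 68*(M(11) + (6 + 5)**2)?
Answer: 7480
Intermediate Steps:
68*(M(11) + (6 + 5)**2) = 68*(-1*11 + (6 + 5)**2) = 68*(-11 + 11**2) = 68*(-11 + 121) = 68*110 = 7480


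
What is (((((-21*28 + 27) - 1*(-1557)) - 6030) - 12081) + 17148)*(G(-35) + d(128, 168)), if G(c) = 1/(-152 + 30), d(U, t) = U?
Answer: 515295/122 ≈ 4223.7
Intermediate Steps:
G(c) = -1/122 (G(c) = 1/(-122) = -1/122)
(((((-21*28 + 27) - 1*(-1557)) - 6030) - 12081) + 17148)*(G(-35) + d(128, 168)) = (((((-21*28 + 27) - 1*(-1557)) - 6030) - 12081) + 17148)*(-1/122 + 128) = (((((-588 + 27) + 1557) - 6030) - 12081) + 17148)*(15615/122) = ((((-561 + 1557) - 6030) - 12081) + 17148)*(15615/122) = (((996 - 6030) - 12081) + 17148)*(15615/122) = ((-5034 - 12081) + 17148)*(15615/122) = (-17115 + 17148)*(15615/122) = 33*(15615/122) = 515295/122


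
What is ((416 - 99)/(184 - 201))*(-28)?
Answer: 8876/17 ≈ 522.12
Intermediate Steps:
((416 - 99)/(184 - 201))*(-28) = (317/(-17))*(-28) = (317*(-1/17))*(-28) = -317/17*(-28) = 8876/17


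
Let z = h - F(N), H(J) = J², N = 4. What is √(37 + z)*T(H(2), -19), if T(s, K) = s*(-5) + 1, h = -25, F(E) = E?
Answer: -38*√2 ≈ -53.740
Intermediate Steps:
z = -29 (z = -25 - 1*4 = -25 - 4 = -29)
T(s, K) = 1 - 5*s (T(s, K) = -5*s + 1 = 1 - 5*s)
√(37 + z)*T(H(2), -19) = √(37 - 29)*(1 - 5*2²) = √8*(1 - 5*4) = (2*√2)*(1 - 20) = (2*√2)*(-19) = -38*√2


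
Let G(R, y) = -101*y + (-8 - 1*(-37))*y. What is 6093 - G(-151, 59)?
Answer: 10341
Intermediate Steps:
G(R, y) = -72*y (G(R, y) = -101*y + (-8 + 37)*y = -101*y + 29*y = -72*y)
6093 - G(-151, 59) = 6093 - (-72)*59 = 6093 - 1*(-4248) = 6093 + 4248 = 10341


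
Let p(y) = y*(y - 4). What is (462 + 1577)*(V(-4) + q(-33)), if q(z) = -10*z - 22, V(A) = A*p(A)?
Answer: 367020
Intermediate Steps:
p(y) = y*(-4 + y)
V(A) = A²*(-4 + A) (V(A) = A*(A*(-4 + A)) = A²*(-4 + A))
q(z) = -22 - 10*z
(462 + 1577)*(V(-4) + q(-33)) = (462 + 1577)*((-4)²*(-4 - 4) + (-22 - 10*(-33))) = 2039*(16*(-8) + (-22 + 330)) = 2039*(-128 + 308) = 2039*180 = 367020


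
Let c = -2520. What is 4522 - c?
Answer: 7042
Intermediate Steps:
4522 - c = 4522 - 1*(-2520) = 4522 + 2520 = 7042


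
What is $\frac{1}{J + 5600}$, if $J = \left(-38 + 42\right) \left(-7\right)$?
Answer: $\frac{1}{5572} \approx 0.00017947$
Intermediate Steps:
$J = -28$ ($J = 4 \left(-7\right) = -28$)
$\frac{1}{J + 5600} = \frac{1}{-28 + 5600} = \frac{1}{5572}$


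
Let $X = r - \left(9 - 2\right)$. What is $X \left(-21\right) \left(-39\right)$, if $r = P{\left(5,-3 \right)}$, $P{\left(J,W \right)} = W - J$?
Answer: $-12285$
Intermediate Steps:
$r = -8$ ($r = -3 - 5 = -8$)
$X = -15$ ($X = -8 - \left(9 - 2\right) = -8 - 7 = -15$)
$X \left(-21\right) \left(-39\right) = \left(-15\right) \left(-21\right) \left(-39\right) = 315 \left(-39\right) = -12285$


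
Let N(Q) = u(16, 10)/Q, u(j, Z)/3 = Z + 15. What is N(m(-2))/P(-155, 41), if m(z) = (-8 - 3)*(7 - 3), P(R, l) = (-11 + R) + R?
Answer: 25/4708 ≈ 0.0053101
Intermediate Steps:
u(j, Z) = 45 + 3*Z (u(j, Z) = 3*(Z + 15) = 3*(15 + Z) = 45 + 3*Z)
P(R, l) = -11 + 2*R
m(z) = -44 (m(z) = -11*4 = -44)
N(Q) = 75/Q (N(Q) = (45 + 3*10)/Q = (45 + 30)/Q = 75/Q)
N(m(-2))/P(-155, 41) = (75/(-44))/(-11 + 2*(-155)) = (75*(-1/44))/(-11 - 310) = -75/44/(-321) = -75/44*(-1/321) = 25/4708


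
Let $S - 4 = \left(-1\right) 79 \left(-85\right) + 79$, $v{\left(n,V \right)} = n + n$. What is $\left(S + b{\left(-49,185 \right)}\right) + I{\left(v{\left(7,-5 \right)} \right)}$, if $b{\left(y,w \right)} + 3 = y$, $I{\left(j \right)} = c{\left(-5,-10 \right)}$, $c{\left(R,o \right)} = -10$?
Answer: $6736$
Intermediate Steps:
$v{\left(n,V \right)} = 2 n$
$I{\left(j \right)} = -10$
$b{\left(y,w \right)} = -3 + y$
$S = 6798$ ($S = 4 + \left(\left(-1\right) 79 \left(-85\right) + 79\right) = 4 + \left(\left(-79\right) \left(-85\right) + 79\right) = 4 + \left(6715 + 79\right) = 4 + 6794 = 6798$)
$\left(S + b{\left(-49,185 \right)}\right) + I{\left(v{\left(7,-5 \right)} \right)} = \left(6798 - 52\right) - 10 = 6746 - 10 = 6736$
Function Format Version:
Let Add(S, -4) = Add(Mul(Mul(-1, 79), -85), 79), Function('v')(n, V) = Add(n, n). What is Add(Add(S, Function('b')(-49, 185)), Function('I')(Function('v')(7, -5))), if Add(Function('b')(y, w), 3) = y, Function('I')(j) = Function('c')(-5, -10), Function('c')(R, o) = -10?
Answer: 6736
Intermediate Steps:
Function('v')(n, V) = Mul(2, n)
Function('I')(j) = -10
Function('b')(y, w) = Add(-3, y)
S = 6798 (S = Add(4, Add(Mul(Mul(-1, 79), -85), 79)) = Add(4, Add(Mul(-79, -85), 79)) = Add(4, Add(6715, 79)) = Add(4, 6794) = 6798)
Add(Add(S, Function('b')(-49, 185)), Function('I')(Function('v')(7, -5))) = Add(Add(6798, Add(-3, -49)), -10) = Add(Add(6798, -52), -10) = Add(6746, -10) = 6736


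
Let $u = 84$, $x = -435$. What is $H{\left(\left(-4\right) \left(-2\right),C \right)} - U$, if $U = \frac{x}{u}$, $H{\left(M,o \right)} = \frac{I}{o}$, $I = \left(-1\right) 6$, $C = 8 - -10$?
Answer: $\frac{407}{84} \approx 4.8452$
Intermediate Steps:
$C = 18$ ($C = 8 + 10 = 18$)
$I = -6$
$H{\left(M,o \right)} = - \frac{6}{o}$
$U = - \frac{145}{28}$ ($U = - \frac{435}{84} = \left(-435\right) \frac{1}{84} = - \frac{145}{28} \approx -5.1786$)
$H{\left(\left(-4\right) \left(-2\right),C \right)} - U = - \frac{6}{18} - - \frac{145}{28} = \left(-6\right) \frac{1}{18} + \frac{145}{28} = - \frac{1}{3} + \frac{145}{28} = \frac{407}{84}$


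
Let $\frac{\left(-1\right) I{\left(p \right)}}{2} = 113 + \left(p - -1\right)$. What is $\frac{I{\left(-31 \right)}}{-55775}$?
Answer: $\frac{166}{55775} \approx 0.0029762$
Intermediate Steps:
$I{\left(p \right)} = -228 - 2 p$ ($I{\left(p \right)} = - 2 \left(113 + \left(p - -1\right)\right) = - 2 \left(113 + \left(p + 1\right)\right) = - 2 \left(113 + \left(1 + p\right)\right) = - 2 \left(114 + p\right) = -228 - 2 p$)
$\frac{I{\left(-31 \right)}}{-55775} = \frac{-228 - -62}{-55775} = \left(-228 + 62\right) \left(- \frac{1}{55775}\right) = \left(-166\right) \left(- \frac{1}{55775}\right) = \frac{166}{55775}$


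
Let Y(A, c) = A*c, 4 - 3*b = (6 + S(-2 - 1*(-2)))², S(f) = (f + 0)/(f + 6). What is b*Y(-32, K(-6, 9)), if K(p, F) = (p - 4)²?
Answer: 102400/3 ≈ 34133.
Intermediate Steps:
K(p, F) = (-4 + p)²
S(f) = f/(6 + f)
b = -32/3 (b = 4/3 - (6 + (-2 - 1*(-2))/(6 + (-2 - 1*(-2))))²/3 = 4/3 - (6 + (-2 + 2)/(6 + (-2 + 2)))²/3 = 4/3 - (6 + 0/(6 + 0))²/3 = 4/3 - (6 + 0/6)²/3 = 4/3 - (6 + 0*(⅙))²/3 = 4/3 - (6 + 0)²/3 = 4/3 - ⅓*6² = 4/3 - ⅓*36 = 4/3 - 12 = -32/3 ≈ -10.667)
b*Y(-32, K(-6, 9)) = -(-1024)*(-4 - 6)²/3 = -(-1024)*(-10)²/3 = -(-1024)*100/3 = -32/3*(-3200) = 102400/3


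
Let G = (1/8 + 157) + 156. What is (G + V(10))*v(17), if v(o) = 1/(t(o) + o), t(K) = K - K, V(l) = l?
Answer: 2585/136 ≈ 19.007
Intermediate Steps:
t(K) = 0
G = 2505/8 (G = (1/8 + 157) + 156 = 1257/8 + 156 = 2505/8 ≈ 313.13)
v(o) = 1/o (v(o) = 1/(0 + o) = 1/o)
(G + V(10))*v(17) = (2505/8 + 10)/17 = (2585/8)*(1/17) = 2585/136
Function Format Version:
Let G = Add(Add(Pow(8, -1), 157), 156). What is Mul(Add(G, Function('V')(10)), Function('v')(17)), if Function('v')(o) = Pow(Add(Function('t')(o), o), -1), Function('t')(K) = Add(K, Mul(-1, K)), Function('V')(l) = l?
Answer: Rational(2585, 136) ≈ 19.007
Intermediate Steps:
Function('t')(K) = 0
G = Rational(2505, 8) (G = Add(Add(Rational(1, 8), 157), 156) = Add(Rational(1257, 8), 156) = Rational(2505, 8) ≈ 313.13)
Function('v')(o) = Pow(o, -1) (Function('v')(o) = Pow(Add(0, o), -1) = Pow(o, -1))
Mul(Add(G, Function('V')(10)), Function('v')(17)) = Mul(Add(Rational(2505, 8), 10), Pow(17, -1)) = Mul(Rational(2585, 8), Rational(1, 17)) = Rational(2585, 136)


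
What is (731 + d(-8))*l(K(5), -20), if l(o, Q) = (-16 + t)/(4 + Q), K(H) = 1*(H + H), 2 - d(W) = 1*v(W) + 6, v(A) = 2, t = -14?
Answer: 10875/8 ≈ 1359.4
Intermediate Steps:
d(W) = -6 (d(W) = 2 - (1*2 + 6) = 2 - (2 + 6) = 2 - 1*8 = 2 - 8 = -6)
K(H) = 2*H (K(H) = 1*(2*H) = 2*H)
l(o, Q) = -30/(4 + Q) (l(o, Q) = (-16 - 14)/(4 + Q) = -30/(4 + Q))
(731 + d(-8))*l(K(5), -20) = (731 - 6)*(-30/(4 - 20)) = 725*(-30/(-16)) = 725*(-30*(-1/16)) = 725*(15/8) = 10875/8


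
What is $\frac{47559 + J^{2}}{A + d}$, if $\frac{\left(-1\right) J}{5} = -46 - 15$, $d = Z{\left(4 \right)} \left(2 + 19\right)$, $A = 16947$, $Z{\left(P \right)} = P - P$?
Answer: $\frac{140584}{16947} \approx 8.2955$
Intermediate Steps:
$Z{\left(P \right)} = 0$
$d = 0$ ($d = 0 \left(2 + 19\right) = 0 \cdot 21 = 0$)
$J = 305$ ($J = - 5 \left(-46 - 15\right) = \left(-5\right) \left(-61\right) = 305$)
$\frac{47559 + J^{2}}{A + d} = \frac{47559 + 305^{2}}{16947 + 0} = \frac{47559 + 93025}{16947} = 140584 \cdot \frac{1}{16947} = \frac{140584}{16947}$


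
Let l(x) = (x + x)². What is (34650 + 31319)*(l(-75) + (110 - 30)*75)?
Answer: 1880116500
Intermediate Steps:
l(x) = 4*x² (l(x) = (2*x)² = 4*x²)
(34650 + 31319)*(l(-75) + (110 - 30)*75) = (34650 + 31319)*(4*(-75)² + (110 - 30)*75) = 65969*(4*5625 + 80*75) = 65969*(22500 + 6000) = 65969*28500 = 1880116500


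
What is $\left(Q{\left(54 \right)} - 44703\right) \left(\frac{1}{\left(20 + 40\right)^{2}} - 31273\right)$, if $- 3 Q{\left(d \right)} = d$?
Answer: $\frac{559423928231}{400} \approx 1.3986 \cdot 10^{9}$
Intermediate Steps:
$Q{\left(d \right)} = - \frac{d}{3}$
$\left(Q{\left(54 \right)} - 44703\right) \left(\frac{1}{\left(20 + 40\right)^{2}} - 31273\right) = \left(\left(- \frac{1}{3}\right) 54 - 44703\right) \left(\frac{1}{\left(20 + 40\right)^{2}} - 31273\right) = \left(-18 - 44703\right) \left(\frac{1}{60^{2}} - 31273\right) = - 44721 \left(\frac{1}{3600} - 31273\right) = \left(-44721\right) \left(- \frac{112582799}{3600}\right) = \frac{559423928231}{400}$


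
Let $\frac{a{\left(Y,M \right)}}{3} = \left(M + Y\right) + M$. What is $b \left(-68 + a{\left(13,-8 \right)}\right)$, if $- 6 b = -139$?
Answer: $- \frac{10703}{6} \approx -1783.8$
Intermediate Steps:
$b = \frac{139}{6}$ ($b = \left(- \frac{1}{6}\right) \left(-139\right) = \frac{139}{6} \approx 23.167$)
$a{\left(Y,M \right)} = 3 Y + 6 M$ ($a{\left(Y,M \right)} = 3 \left(\left(M + Y\right) + M\right) = 3 \left(Y + 2 M\right) = 3 Y + 6 M$)
$b \left(-68 + a{\left(13,-8 \right)}\right) = \frac{139 \left(-68 + \left(3 \cdot 13 + 6 \left(-8\right)\right)\right)}{6} = \frac{139 \left(-68 + \left(39 - 48\right)\right)}{6} = \frac{139 \left(-68 - 9\right)}{6} = \frac{139}{6} \left(-77\right) = - \frac{10703}{6}$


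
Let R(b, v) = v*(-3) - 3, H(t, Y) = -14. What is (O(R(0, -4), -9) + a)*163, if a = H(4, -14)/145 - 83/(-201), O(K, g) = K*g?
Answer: -383298412/29145 ≈ -13151.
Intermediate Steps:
R(b, v) = -3 - 3*v (R(b, v) = -3*v - 3 = -3 - 3*v)
a = 9221/29145 (a = -14/145 - 83/(-201) = -14*1/145 - 83*(-1/201) = -14/145 + 83/201 = 9221/29145 ≈ 0.31638)
(O(R(0, -4), -9) + a)*163 = ((-3 - 3*(-4))*(-9) + 9221/29145)*163 = ((-3 + 12)*(-9) + 9221/29145)*163 = (9*(-9) + 9221/29145)*163 = (-81 + 9221/29145)*163 = -2351524/29145*163 = -383298412/29145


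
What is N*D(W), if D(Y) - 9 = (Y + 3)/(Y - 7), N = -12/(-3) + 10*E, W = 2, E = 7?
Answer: 592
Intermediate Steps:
N = 74 (N = -12/(-3) + 10*7 = -12*(-⅓) + 70 = 4 + 70 = 74)
D(Y) = 9 + (3 + Y)/(-7 + Y) (D(Y) = 9 + (Y + 3)/(Y - 7) = 9 + (3 + Y)/(-7 + Y))
N*D(W) = 74*(10*(-6 + 2)/(-7 + 2)) = 74*(10*(-4)/(-5)) = 74*(10*(-⅕)*(-4)) = 74*8 = 592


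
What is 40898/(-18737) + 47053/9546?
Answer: 491219753/178863402 ≈ 2.7463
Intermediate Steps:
40898/(-18737) + 47053/9546 = 40898*(-1/18737) + 47053*(1/9546) = -40898/18737 + 47053/9546 = 491219753/178863402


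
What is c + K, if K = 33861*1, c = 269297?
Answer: 303158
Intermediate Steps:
K = 33861
c + K = 269297 + 33861 = 303158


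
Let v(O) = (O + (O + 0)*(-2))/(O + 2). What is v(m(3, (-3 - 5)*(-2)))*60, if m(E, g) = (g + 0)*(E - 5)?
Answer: -64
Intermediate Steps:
m(E, g) = g*(-5 + E)
v(O) = -O/(2 + O) (v(O) = (O + O*(-2))/(2 + O) = (O - 2*O)/(2 + O) = (-O)/(2 + O) = -O/(2 + O))
v(m(3, (-3 - 5)*(-2)))*60 = -((-3 - 5)*(-2))*(-5 + 3)/(2 + ((-3 - 5)*(-2))*(-5 + 3))*60 = --8*(-2)*(-2)/(2 - 8*(-2)*(-2))*60 = -16*(-2)/(2 + 16*(-2))*60 = -1*(-32)/(2 - 32)*60 = -1*(-32)/(-30)*60 = -1*(-32)*(-1/30)*60 = -16/15*60 = -64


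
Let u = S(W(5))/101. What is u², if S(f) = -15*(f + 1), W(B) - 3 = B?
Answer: 18225/10201 ≈ 1.7866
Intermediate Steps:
W(B) = 3 + B
S(f) = -15 - 15*f (S(f) = -15*(1 + f) = -15 - 15*f)
u = -135/101 (u = (-15 - 15*(3 + 5))/101 = (-15 - 15*8)*(1/101) = (-15 - 120)*(1/101) = -135*1/101 = -135/101 ≈ -1.3366)
u² = (-135/101)² = 18225/10201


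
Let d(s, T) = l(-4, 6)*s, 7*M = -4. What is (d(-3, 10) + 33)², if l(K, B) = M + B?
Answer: 13689/49 ≈ 279.37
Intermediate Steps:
M = -4/7 (M = (⅐)*(-4) = -4/7 ≈ -0.57143)
l(K, B) = -4/7 + B
d(s, T) = 38*s/7 (d(s, T) = (-4/7 + 6)*s = 38*s/7)
(d(-3, 10) + 33)² = ((38/7)*(-3) + 33)² = (-114/7 + 33)² = (117/7)² = 13689/49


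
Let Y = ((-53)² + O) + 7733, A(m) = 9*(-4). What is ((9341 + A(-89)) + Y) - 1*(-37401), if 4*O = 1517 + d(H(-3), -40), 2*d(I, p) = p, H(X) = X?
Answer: 230489/4 ≈ 57622.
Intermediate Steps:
d(I, p) = p/2
O = 1497/4 (O = (1517 + (½)*(-40))/4 = (1517 - 20)/4 = (¼)*1497 = 1497/4 ≈ 374.25)
A(m) = -36
Y = 43665/4 (Y = ((-53)² + 1497/4) + 7733 = (2809 + 1497/4) + 7733 = 12733/4 + 7733 = 43665/4 ≈ 10916.)
((9341 + A(-89)) + Y) - 1*(-37401) = ((9341 - 36) + 43665/4) - 1*(-37401) = (9305 + 43665/4) + 37401 = 80885/4 + 37401 = 230489/4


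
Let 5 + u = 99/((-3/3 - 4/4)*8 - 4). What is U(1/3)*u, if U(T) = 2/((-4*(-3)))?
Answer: -199/120 ≈ -1.6583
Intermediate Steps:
U(T) = ⅙ (U(T) = 2/12 = 2*(1/12) = ⅙)
u = -199/20 (u = -5 + 99/((-3/3 - 4/4)*8 - 4) = -5 + 99/((-3*⅓ - 4*¼)*8 - 4) = -5 + 99/((-1 - 1)*8 - 4) = -5 + 99/(-2*8 - 4) = -5 + 99/(-16 - 4) = -5 + 99/(-20) = -5 + 99*(-1/20) = -5 - 99/20 = -199/20 ≈ -9.9500)
U(1/3)*u = (⅙)*(-199/20) = -199/120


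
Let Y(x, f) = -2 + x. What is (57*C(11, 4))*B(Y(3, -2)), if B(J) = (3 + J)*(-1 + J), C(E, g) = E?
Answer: 0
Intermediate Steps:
B(J) = (-1 + J)*(3 + J)
(57*C(11, 4))*B(Y(3, -2)) = (57*11)*(-3 + (-2 + 3)² + 2*(-2 + 3)) = 627*(-3 + 1² + 2*1) = 627*(-3 + 1 + 2) = 627*0 = 0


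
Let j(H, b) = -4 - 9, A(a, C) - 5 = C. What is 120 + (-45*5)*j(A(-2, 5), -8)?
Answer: 3045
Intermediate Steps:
A(a, C) = 5 + C
j(H, b) = -13
120 + (-45*5)*j(A(-2, 5), -8) = 120 - 45*5*(-13) = 120 - 225*(-13) = 120 + 2925 = 3045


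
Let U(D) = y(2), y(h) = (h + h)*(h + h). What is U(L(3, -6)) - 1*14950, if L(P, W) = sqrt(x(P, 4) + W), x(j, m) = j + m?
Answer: -14934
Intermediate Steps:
L(P, W) = sqrt(4 + P + W) (L(P, W) = sqrt((P + 4) + W) = sqrt((4 + P) + W) = sqrt(4 + P + W))
y(h) = 4*h**2 (y(h) = (2*h)*(2*h) = 4*h**2)
U(D) = 16 (U(D) = 4*2**2 = 4*4 = 16)
U(L(3, -6)) - 1*14950 = 16 - 1*14950 = 16 - 14950 = -14934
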